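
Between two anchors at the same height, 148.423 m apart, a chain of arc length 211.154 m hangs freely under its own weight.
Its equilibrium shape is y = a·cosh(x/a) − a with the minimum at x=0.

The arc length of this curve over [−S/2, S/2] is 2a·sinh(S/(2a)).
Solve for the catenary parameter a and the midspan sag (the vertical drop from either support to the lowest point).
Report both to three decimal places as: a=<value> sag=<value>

seed: a₀ = √(S³/(24(L−S))) = √(148.423³/(24·62.731)) = 46.602056
iter 1: u=1.592451  f(a)=+8.452e+00  f'(a)=-3.440e+00  a ← 46.602056 − (+8.452e+00/-3.440e+00) = 49.059089
iter 2: u=1.512696  f(a)=+7.144e-01  f'(a)=-2.881e+00  a ← 49.059089 − (+7.144e-01/-2.881e+00) = 49.307090
iter 3: u=1.505088  f(a)=+6.146e-03  f'(a)=-2.831e+00  a ← 49.307090 − (+6.146e-03/-2.831e+00) = 49.309260
iter 4: u=1.505022  f(a)=+4.635e-07  f'(a)=-2.831e+00  a ← 49.309260 − (+4.635e-07/-2.831e+00) = 49.309260
iter 5: u=1.505022  f(a)=+5.684e-14  f'(a)=-2.831e+00  a ← 49.309260 − (+5.684e-14/-2.831e+00) = 49.309260
converged: |Δa| < 1e-12 after 5 iterations
sag = a·(cosh(S/(2a)) − 1) = 49.309260·(cosh(1.505022) − 1) = 67.215012
T_max/T_min = cosh(S/(2a)) = 2.363132

a=49.309 sag=67.215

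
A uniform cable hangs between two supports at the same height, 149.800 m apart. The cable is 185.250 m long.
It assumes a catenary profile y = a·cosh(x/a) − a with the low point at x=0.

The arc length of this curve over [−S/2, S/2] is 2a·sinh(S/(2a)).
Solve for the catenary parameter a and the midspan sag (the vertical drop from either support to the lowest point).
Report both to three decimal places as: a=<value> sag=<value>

seed: a₀ = √(S³/(24(L−S))) = √(149.800³/(24·35.450)) = 62.857048
iter 1: u=1.191593  f(a)=+2.604e+00  f'(a)=-1.296e+00  a ← 62.857048 − (+2.604e+00/-1.296e+00) = 64.865254
iter 2: u=1.154701  f(a)=+1.300e-01  f'(a)=-1.170e+00  a ← 64.865254 − (+1.300e-01/-1.170e+00) = 64.976353
iter 3: u=1.152727  f(a)=+3.616e-04  f'(a)=-1.163e+00  a ← 64.976353 − (+3.616e-04/-1.163e+00) = 64.976664
iter 4: u=1.152722  f(a)=+2.817e-09  f'(a)=-1.163e+00  a ← 64.976664 − (+2.817e-09/-1.163e+00) = 64.976664
iter 5: u=1.152722  f(a)=+0.000e+00  f'(a)=-1.163e+00  a ← 64.976664 − (+0.000e+00/-1.163e+00) = 64.976664
converged: |Δa| < 1e-12 after 5 iterations
sag = a·(cosh(S/(2a)) − 1) = 64.976664·(cosh(1.152722) − 1) = 48.166420
T_max/T_min = cosh(S/(2a)) = 1.741288

a=64.977 sag=48.166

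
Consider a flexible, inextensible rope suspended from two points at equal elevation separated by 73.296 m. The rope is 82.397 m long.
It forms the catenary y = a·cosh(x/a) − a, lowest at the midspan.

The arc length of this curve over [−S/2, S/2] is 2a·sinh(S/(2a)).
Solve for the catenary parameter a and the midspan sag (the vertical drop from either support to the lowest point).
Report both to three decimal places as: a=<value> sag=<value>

seed: a₀ = √(S³/(24(L−S))) = √(73.296³/(24·9.101)) = 42.459046
iter 1: u=0.863138  f(a)=+3.451e-01  f'(a)=-4.615e-01  a ← 42.459046 − (+3.451e-01/-4.615e-01) = 43.206814
iter 2: u=0.848200  f(a)=+9.328e-03  f'(a)=-4.369e-01  a ← 43.206814 − (+9.328e-03/-4.369e-01) = 43.228166
iter 3: u=0.847781  f(a)=+7.234e-06  f'(a)=-4.362e-01  a ← 43.228166 − (+7.234e-06/-4.362e-01) = 43.228183
iter 4: u=0.847780  f(a)=+4.349e-12  f'(a)=-4.362e-01  a ← 43.228183 − (+4.349e-12/-4.362e-01) = 43.228183
converged: |Δa| < 1e-12 after 4 iterations
sag = a·(cosh(S/(2a)) − 1) = 43.228183·(cosh(0.847780) − 1) = 16.487746
T_max/T_min = cosh(S/(2a)) = 1.381412

a=43.228 sag=16.488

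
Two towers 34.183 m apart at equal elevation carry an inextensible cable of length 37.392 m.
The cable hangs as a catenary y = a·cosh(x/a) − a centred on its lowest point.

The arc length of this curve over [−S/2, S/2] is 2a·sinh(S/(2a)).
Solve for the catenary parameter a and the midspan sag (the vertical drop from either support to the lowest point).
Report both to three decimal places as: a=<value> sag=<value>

a=23.087 sag=6.621

seed: a₀ = √(S³/(24(L−S))) = √(34.183³/(24·3.209)) = 22.773238
iter 1: u=0.750508  f(a)=+9.160e-02  f'(a)=-2.980e-01  a ← 22.773238 − (+9.160e-02/-2.980e-01) = 23.080591
iter 2: u=0.740514  f(a)=+1.887e-03  f'(a)=-2.859e-01  a ← 23.080591 − (+1.887e-03/-2.859e-01) = 23.087194
iter 3: u=0.740302  f(a)=+8.387e-07  f'(a)=-2.856e-01  a ← 23.087194 − (+8.387e-07/-2.856e-01) = 23.087197
iter 4: u=0.740302  f(a)=+1.634e-13  f'(a)=-2.856e-01  a ← 23.087197 − (+1.634e-13/-2.856e-01) = 23.087197
converged: |Δa| < 1e-12 after 4 iterations
sag = a·(cosh(S/(2a)) − 1) = 23.087197·(cosh(0.740302) − 1) = 6.620699
T_max/T_min = cosh(S/(2a)) = 1.286769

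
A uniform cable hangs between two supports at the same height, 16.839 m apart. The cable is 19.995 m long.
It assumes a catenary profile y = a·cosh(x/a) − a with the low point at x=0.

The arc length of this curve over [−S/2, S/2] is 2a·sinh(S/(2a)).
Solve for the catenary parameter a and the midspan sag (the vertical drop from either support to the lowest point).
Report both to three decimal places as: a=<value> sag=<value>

seed: a₀ = √(S³/(24(L−S))) = √(16.839³/(24·3.156)) = 7.939631
iter 1: u=1.060440  f(a)=+1.823e-01  f'(a)=-8.881e-01  a ← 7.939631 − (+1.823e-01/-8.881e-01) = 8.144883
iter 2: u=1.033716  f(a)=+7.308e-03  f'(a)=-8.182e-01  a ← 8.144883 − (+7.308e-03/-8.182e-01) = 8.153815
iter 3: u=1.032584  f(a)=+1.283e-05  f'(a)=-8.153e-01  a ← 8.153815 − (+1.283e-05/-8.153e-01) = 8.153831
iter 4: u=1.032582  f(a)=+3.971e-11  f'(a)=-8.153e-01  a ← 8.153831 − (+3.971e-11/-8.153e-01) = 8.153831
iter 5: u=1.032582  f(a)=+0.000e+00  f'(a)=-8.153e-01  a ← 8.153831 − (+0.000e+00/-8.153e-01) = 8.153831
converged: |Δa| < 1e-12 after 5 iterations
sag = a·(cosh(S/(2a)) − 1) = 8.153831·(cosh(1.032582) − 1) = 4.747137
T_max/T_min = cosh(S/(2a)) = 1.582197

a=8.154 sag=4.747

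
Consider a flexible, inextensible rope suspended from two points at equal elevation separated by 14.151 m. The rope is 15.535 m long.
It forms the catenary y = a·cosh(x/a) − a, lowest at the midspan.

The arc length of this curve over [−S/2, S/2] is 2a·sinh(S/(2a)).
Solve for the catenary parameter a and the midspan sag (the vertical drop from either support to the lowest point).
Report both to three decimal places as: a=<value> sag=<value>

seed: a₀ = √(S³/(24(L−S))) = √(14.151³/(24·1.384)) = 9.236491
iter 1: u=0.766038  f(a)=+4.118e-02  f'(a)=-3.176e-01  a ← 9.236491 − (+4.118e-02/-3.176e-01) = 9.366134
iter 2: u=0.755434  f(a)=+8.830e-04  f'(a)=-3.041e-01  a ← 9.366134 − (+8.830e-04/-3.041e-01) = 9.369037
iter 3: u=0.755200  f(a)=+4.258e-07  f'(a)=-3.039e-01  a ← 9.369037 − (+4.258e-07/-3.039e-01) = 9.369039
iter 4: u=0.755200  f(a)=+9.592e-14  f'(a)=-3.039e-01  a ← 9.369039 − (+9.592e-14/-3.039e-01) = 9.369039
converged: |Δa| < 1e-12 after 4 iterations
sag = a·(cosh(S/(2a)) − 1) = 9.369039·(cosh(0.755200) − 1) = 2.801127
T_max/T_min = cosh(S/(2a)) = 1.298977

a=9.369 sag=2.801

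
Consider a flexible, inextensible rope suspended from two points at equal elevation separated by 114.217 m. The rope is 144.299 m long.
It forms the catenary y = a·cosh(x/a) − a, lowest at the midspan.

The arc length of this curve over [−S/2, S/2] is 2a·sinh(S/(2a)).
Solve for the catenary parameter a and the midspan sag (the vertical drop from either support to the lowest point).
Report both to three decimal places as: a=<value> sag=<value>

a=47.125 sag=39.051

seed: a₀ = √(S³/(24(L−S))) = √(114.217³/(24·30.082)) = 45.429415
iter 1: u=1.257082  f(a)=+2.468e+00  f'(a)=-1.546e+00  a ← 45.429415 − (+2.468e+00/-1.546e+00) = 47.026200
iter 2: u=1.214397  f(a)=+1.361e-01  f'(a)=-1.380e+00  a ← 47.026200 − (+1.361e-01/-1.380e+00) = 47.124859
iter 3: u=1.211855  f(a)=+4.673e-04  f'(a)=-1.370e+00  a ← 47.124859 − (+4.673e-04/-1.370e+00) = 47.125200
iter 4: u=1.211846  f(a)=+5.550e-09  f'(a)=-1.370e+00  a ← 47.125200 − (+5.550e-09/-1.370e+00) = 47.125200
iter 5: u=1.211846  f(a)=+2.842e-14  f'(a)=-1.370e+00  a ← 47.125200 − (+2.842e-14/-1.370e+00) = 47.125200
converged: |Δa| < 1e-12 after 5 iterations
sag = a·(cosh(S/(2a)) − 1) = 47.125200·(cosh(1.211846) − 1) = 39.050985
T_max/T_min = cosh(S/(2a)) = 1.828665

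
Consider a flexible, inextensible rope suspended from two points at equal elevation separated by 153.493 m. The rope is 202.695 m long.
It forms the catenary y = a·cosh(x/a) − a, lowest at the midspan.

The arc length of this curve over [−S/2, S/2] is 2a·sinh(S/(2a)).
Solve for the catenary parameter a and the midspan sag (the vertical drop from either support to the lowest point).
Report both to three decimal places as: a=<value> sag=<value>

a=57.825 sag=58.858

seed: a₀ = √(S³/(24(L−S))) = √(153.493³/(24·49.202)) = 55.339580
iter 1: u=1.386828  f(a)=+4.954e+00  f'(a)=-2.145e+00  a ← 55.339580 − (+4.954e+00/-2.145e+00) = 57.649669
iter 2: u=1.331257  f(a)=+3.271e-01  f'(a)=-1.870e+00  a ← 57.649669 − (+3.271e-01/-1.870e+00) = 57.824597
iter 3: u=1.327229  f(a)=+1.649e-03  f'(a)=-1.851e+00  a ← 57.824597 − (+1.649e-03/-1.851e+00) = 57.825488
iter 4: u=1.327209  f(a)=+4.236e-08  f'(a)=-1.851e+00  a ← 57.825488 − (+4.236e-08/-1.851e+00) = 57.825488
iter 5: u=1.327209  f(a)=+2.842e-14  f'(a)=-1.851e+00  a ← 57.825488 − (+2.842e-14/-1.851e+00) = 57.825488
converged: |Δa| < 1e-12 after 5 iterations
sag = a·(cosh(S/(2a)) − 1) = 57.825488·(cosh(1.327209) − 1) = 58.858285
T_max/T_min = cosh(S/(2a)) = 2.017861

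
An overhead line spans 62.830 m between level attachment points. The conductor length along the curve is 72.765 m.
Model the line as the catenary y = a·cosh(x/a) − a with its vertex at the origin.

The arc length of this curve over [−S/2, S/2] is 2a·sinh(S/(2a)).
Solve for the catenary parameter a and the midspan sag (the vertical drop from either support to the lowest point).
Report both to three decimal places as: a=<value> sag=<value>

a=32.991 sag=16.122

seed: a₀ = √(S³/(24(L−S))) = √(62.830³/(24·9.935)) = 32.252325
iter 1: u=0.974038  f(a)=+4.821e-01  f'(a)=-6.765e-01  a ← 32.252325 − (+4.821e-01/-6.765e-01) = 32.964885
iter 2: u=0.952984  f(a)=+1.644e-02  f'(a)=-6.311e-01  a ← 32.964885 − (+1.644e-02/-6.311e-01) = 32.990933
iter 3: u=0.952231  f(a)=+2.061e-05  f'(a)=-6.295e-01  a ← 32.990933 − (+2.061e-05/-6.295e-01) = 32.990966
iter 4: u=0.952230  f(a)=+3.249e-11  f'(a)=-6.295e-01  a ← 32.990966 − (+3.249e-11/-6.295e-01) = 32.990966
iter 5: u=0.952230  f(a)=+0.000e+00  f'(a)=-6.295e-01  a ← 32.990966 − (+0.000e+00/-6.295e-01) = 32.990966
converged: |Δa| < 1e-12 after 5 iterations
sag = a·(cosh(S/(2a)) − 1) = 32.990966·(cosh(0.952230) − 1) = 16.122068
T_max/T_min = cosh(S/(2a)) = 1.488681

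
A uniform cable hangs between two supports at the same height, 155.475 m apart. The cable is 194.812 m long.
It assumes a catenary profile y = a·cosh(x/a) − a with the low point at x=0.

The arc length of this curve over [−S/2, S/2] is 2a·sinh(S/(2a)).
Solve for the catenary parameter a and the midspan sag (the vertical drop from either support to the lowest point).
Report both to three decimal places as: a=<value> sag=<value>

seed: a₀ = √(S³/(24(L−S))) = √(155.475³/(24·39.337)) = 63.093499
iter 1: u=1.232100  f(a)=+3.096e+00  f'(a)=-1.447e+00  a ← 63.093499 − (+3.096e+00/-1.447e+00) = 65.233433
iter 2: u=1.191682  f(a)=+1.645e-01  f'(a)=-1.297e+00  a ← 65.233433 − (+1.645e-01/-1.297e+00) = 65.360278
iter 3: u=1.189369  f(a)=+5.220e-04  f'(a)=-1.289e+00  a ← 65.360278 − (+5.220e-04/-1.289e+00) = 65.360683
iter 4: u=1.189362  f(a)=+5.292e-09  f'(a)=-1.289e+00  a ← 65.360683 − (+5.292e-09/-1.289e+00) = 65.360683
iter 5: u=1.189362  f(a)=+0.000e+00  f'(a)=-1.289e+00  a ← 65.360683 − (+0.000e+00/-1.289e+00) = 65.360683
converged: |Δa| < 1e-12 after 5 iterations
sag = a·(cosh(S/(2a)) − 1) = 65.360683·(cosh(1.189362) − 1) = 51.942121
T_max/T_min = cosh(S/(2a)) = 1.794700

a=65.361 sag=51.942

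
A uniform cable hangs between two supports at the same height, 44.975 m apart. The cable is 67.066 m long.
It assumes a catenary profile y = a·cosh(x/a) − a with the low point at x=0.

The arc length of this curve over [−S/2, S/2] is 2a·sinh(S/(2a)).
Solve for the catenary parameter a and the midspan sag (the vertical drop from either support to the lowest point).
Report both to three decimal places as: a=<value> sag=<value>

a=13.973 sag=22.355

seed: a₀ = √(S³/(24(L−S))) = √(44.975³/(24·22.091)) = 13.099160
iter 1: u=1.716713  f(a)=+3.493e+00  f'(a)=-4.477e+00  a ← 13.099160 − (+3.493e+00/-4.477e+00) = 13.879347
iter 2: u=1.620213  f(a)=+3.364e-01  f'(a)=-3.653e+00  a ← 13.879347 − (+3.364e-01/-3.653e+00) = 13.971440
iter 3: u=1.609533  f(a)=+3.854e-03  f'(a)=-3.570e+00  a ← 13.971440 − (+3.854e-03/-3.570e+00) = 13.972519
iter 4: u=1.609409  f(a)=+5.188e-07  f'(a)=-3.569e+00  a ← 13.972519 − (+5.188e-07/-3.569e+00) = 13.972520
iter 5: u=1.609409  f(a)=+1.421e-14  f'(a)=-3.569e+00  a ← 13.972520 − (+1.421e-14/-3.569e+00) = 13.972520
converged: |Δa| < 1e-12 after 5 iterations
sag = a·(cosh(S/(2a)) − 1) = 13.972520·(cosh(1.609409) − 1) = 22.355065
T_max/T_min = cosh(S/(2a)) = 2.599931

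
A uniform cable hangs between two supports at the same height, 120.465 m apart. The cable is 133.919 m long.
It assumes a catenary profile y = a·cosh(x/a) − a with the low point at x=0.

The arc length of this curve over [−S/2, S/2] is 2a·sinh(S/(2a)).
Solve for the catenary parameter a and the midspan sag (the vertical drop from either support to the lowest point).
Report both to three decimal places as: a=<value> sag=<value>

a=74.782 sag=25.597

seed: a₀ = √(S³/(24(L−S))) = √(120.465³/(24·13.454)) = 73.580036
iter 1: u=0.818598  f(a)=+4.580e-01  f'(a)=-3.908e-01  a ← 73.580036 − (+4.580e-01/-3.908e-01) = 74.752099
iter 2: u=0.805763  f(a)=+1.117e-02  f'(a)=-3.719e-01  a ← 74.752099 − (+1.117e-02/-3.719e-01) = 74.782141
iter 3: u=0.805440  f(a)=+7.018e-06  f'(a)=-3.715e-01  a ← 74.782141 − (+7.018e-06/-3.715e-01) = 74.782160
iter 4: u=0.805439  f(a)=+2.757e-12  f'(a)=-3.715e-01  a ← 74.782160 − (+2.757e-12/-3.715e-01) = 74.782160
converged: |Δa| < 1e-12 after 4 iterations
sag = a·(cosh(S/(2a)) − 1) = 74.782160·(cosh(0.805439) − 1) = 25.596852
T_max/T_min = cosh(S/(2a)) = 1.342286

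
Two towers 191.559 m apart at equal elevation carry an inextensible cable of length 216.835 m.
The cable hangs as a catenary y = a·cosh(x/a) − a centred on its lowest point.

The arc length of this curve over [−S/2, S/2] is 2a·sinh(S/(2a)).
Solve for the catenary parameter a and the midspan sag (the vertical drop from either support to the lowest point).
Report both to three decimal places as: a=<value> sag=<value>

seed: a₀ = √(S³/(24(L−S))) = √(191.559³/(24·25.276)) = 107.645046
iter 1: u=0.889772  f(a)=+1.020e+00  f'(a)=-5.079e-01  a ← 107.645046 − (+1.020e+00/-5.079e-01) = 109.652693
iter 2: u=0.873481  f(a)=+2.922e-02  f'(a)=-4.791e-01  a ← 109.652693 − (+2.922e-02/-4.791e-01) = 109.713687
iter 3: u=0.872995  f(a)=+2.558e-05  f'(a)=-4.783e-01  a ← 109.713687 − (+2.558e-05/-4.783e-01) = 109.713741
iter 4: u=0.872995  f(a)=+1.964e-11  f'(a)=-4.783e-01  a ← 109.713741 − (+1.964e-11/-4.783e-01) = 109.713741
converged: |Δa| < 1e-12 after 4 iterations
sag = a·(cosh(S/(2a)) − 1) = 109.713741·(cosh(0.872995) − 1) = 44.531062
T_max/T_min = cosh(S/(2a)) = 1.405884

a=109.714 sag=44.531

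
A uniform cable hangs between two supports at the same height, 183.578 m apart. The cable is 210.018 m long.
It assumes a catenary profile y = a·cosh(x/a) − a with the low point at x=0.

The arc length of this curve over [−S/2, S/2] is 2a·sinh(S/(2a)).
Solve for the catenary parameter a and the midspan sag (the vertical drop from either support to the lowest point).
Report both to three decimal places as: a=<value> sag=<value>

seed: a₀ = √(S³/(24(L−S))) = √(183.578³/(24·26.440)) = 98.740337
iter 1: u=0.929600  f(a)=+1.166e+00  f'(a)=-5.833e-01  a ← 98.740337 − (+1.166e+00/-5.833e-01) = 100.739736
iter 2: u=0.911150  f(a)=+3.636e-02  f'(a)=-5.474e-01  a ← 100.739736 − (+3.636e-02/-5.474e-01) = 100.806164
iter 3: u=0.910549  f(a)=+3.788e-05  f'(a)=-5.463e-01  a ← 100.806164 − (+3.788e-05/-5.463e-01) = 100.806234
iter 4: u=0.910549  f(a)=+4.121e-11  f'(a)=-5.463e-01  a ← 100.806234 − (+4.121e-11/-5.463e-01) = 100.806234
converged: |Δa| < 1e-12 after 4 iterations
sag = a·(cosh(S/(2a)) − 1) = 100.806234·(cosh(0.910549) − 1) = 44.757453
T_max/T_min = cosh(S/(2a)) = 1.443995

a=100.806 sag=44.757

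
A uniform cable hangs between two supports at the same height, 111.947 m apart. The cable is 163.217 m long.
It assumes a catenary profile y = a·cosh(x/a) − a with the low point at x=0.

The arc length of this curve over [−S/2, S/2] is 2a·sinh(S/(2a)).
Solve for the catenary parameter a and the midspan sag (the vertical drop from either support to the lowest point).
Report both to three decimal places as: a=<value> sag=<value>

a=35.878 sag=53.269

seed: a₀ = √(S³/(24(L−S))) = √(111.947³/(24·51.270)) = 33.766139
iter 1: u=1.657681  f(a)=+7.523e+00  f'(a)=-3.957e+00  a ← 33.766139 − (+7.523e+00/-3.957e+00) = 35.667160
iter 2: u=1.569329  f(a)=+6.821e-01  f'(a)=-3.270e+00  a ← 35.667160 − (+6.821e-01/-3.270e+00) = 35.875774
iter 3: u=1.560203  f(a)=+6.841e-03  f'(a)=-3.204e+00  a ← 35.875774 − (+6.841e-03/-3.204e+00) = 35.877909
iter 4: u=1.560110  f(a)=+7.036e-07  f'(a)=-3.204e+00  a ← 35.877909 − (+7.036e-07/-3.204e+00) = 35.877909
iter 5: u=1.560110  f(a)=+2.842e-14  f'(a)=-3.204e+00  a ← 35.877909 − (+2.842e-14/-3.204e+00) = 35.877909
converged: |Δa| < 1e-12 after 5 iterations
sag = a·(cosh(S/(2a)) − 1) = 35.877909·(cosh(1.560110) − 1) = 53.269001
T_max/T_min = cosh(S/(2a)) = 2.484730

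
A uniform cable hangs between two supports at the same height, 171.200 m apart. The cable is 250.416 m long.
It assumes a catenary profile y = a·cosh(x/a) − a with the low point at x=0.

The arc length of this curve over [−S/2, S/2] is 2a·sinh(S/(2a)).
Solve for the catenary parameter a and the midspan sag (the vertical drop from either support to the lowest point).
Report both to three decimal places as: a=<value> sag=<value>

a=54.617 sag=81.985

seed: a₀ = √(S³/(24(L−S))) = √(171.200³/(24·79.216)) = 51.374022
iter 1: u=1.666212  f(a)=+1.175e+01  f'(a)=-4.029e+00  a ← 51.374022 − (+1.175e+01/-4.029e+00) = 54.290500
iter 2: u=1.576703  f(a)=+1.075e+00  f'(a)=-3.323e+00  a ← 54.290500 − (+1.075e+00/-3.323e+00) = 54.613989
iter 3: u=1.567364  f(a)=+1.100e-02  f'(a)=-3.255e+00  a ← 54.613989 − (+1.100e-02/-3.255e+00) = 54.617367
iter 4: u=1.567267  f(a)=+1.176e-06  f'(a)=-3.255e+00  a ← 54.617367 − (+1.176e-06/-3.255e+00) = 54.617367
iter 5: u=1.567267  f(a)=+0.000e+00  f'(a)=-3.255e+00  a ← 54.617367 − (+0.000e+00/-3.255e+00) = 54.617367
converged: |Δa| < 1e-12 after 5 iterations
sag = a·(cosh(S/(2a)) − 1) = 54.617367·(cosh(1.567267) − 1) = 81.984609
T_max/T_min = cosh(S/(2a)) = 2.501072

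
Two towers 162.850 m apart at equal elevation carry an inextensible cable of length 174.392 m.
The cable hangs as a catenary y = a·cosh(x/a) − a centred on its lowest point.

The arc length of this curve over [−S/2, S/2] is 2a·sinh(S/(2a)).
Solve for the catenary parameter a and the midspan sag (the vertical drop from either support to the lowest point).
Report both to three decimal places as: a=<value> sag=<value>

a=126.170 sag=27.199

seed: a₀ = √(S³/(24(L−S))) = √(162.850³/(24·11.542)) = 124.863495
iter 1: u=0.652112  f(a)=+2.479e-01  f'(a)=-1.929e-01  a ← 124.863495 − (+2.479e-01/-1.929e-01) = 126.148970
iter 2: u=0.645467  f(a)=+3.880e-03  f'(a)=-1.869e-01  a ← 126.148970 − (+3.880e-03/-1.869e-01) = 126.169736
iter 3: u=0.645361  f(a)=+9.843e-07  f'(a)=-1.868e-01  a ← 126.169736 − (+9.843e-07/-1.868e-01) = 126.169742
iter 4: u=0.645361  f(a)=+2.842e-14  f'(a)=-1.868e-01  a ← 126.169742 − (+2.842e-14/-1.868e-01) = 126.169742
converged: |Δa| < 1e-12 after 4 iterations
sag = a·(cosh(S/(2a)) − 1) = 126.169742·(cosh(0.645361) − 1) = 27.198919
T_max/T_min = cosh(S/(2a)) = 1.215574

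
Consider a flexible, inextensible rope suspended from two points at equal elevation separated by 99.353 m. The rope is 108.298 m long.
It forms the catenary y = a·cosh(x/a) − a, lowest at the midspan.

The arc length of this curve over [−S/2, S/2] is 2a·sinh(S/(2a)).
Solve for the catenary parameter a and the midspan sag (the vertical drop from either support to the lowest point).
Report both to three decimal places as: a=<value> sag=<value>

a=68.483 sag=18.821

seed: a₀ = √(S³/(24(L−S))) = √(99.353³/(24·8.945)) = 67.588948
iter 1: u=0.734980  f(a)=+2.447e-01  f'(a)=-2.793e-01  a ← 67.588948 − (+2.447e-01/-2.793e-01) = 68.465294
iter 2: u=0.725572  f(a)=+4.841e-03  f'(a)=-2.683e-01  a ← 68.465294 − (+4.841e-03/-2.683e-01) = 68.483337
iter 3: u=0.725381  f(a)=+1.979e-06  f'(a)=-2.681e-01  a ← 68.483337 − (+1.979e-06/-2.681e-01) = 68.483344
iter 4: u=0.725381  f(a)=+2.984e-13  f'(a)=-2.681e-01  a ← 68.483344 − (+2.984e-13/-2.681e-01) = 68.483344
converged: |Δa| < 1e-12 after 4 iterations
sag = a·(cosh(S/(2a)) − 1) = 68.483344·(cosh(0.725381) − 1) = 18.821195
T_max/T_min = cosh(S/(2a)) = 1.274829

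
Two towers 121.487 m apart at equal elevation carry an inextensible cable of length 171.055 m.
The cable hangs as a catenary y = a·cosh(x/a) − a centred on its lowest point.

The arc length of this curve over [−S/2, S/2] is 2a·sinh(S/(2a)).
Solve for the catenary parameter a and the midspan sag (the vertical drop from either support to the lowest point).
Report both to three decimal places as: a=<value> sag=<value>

seed: a₀ = √(S³/(24(L−S))) = √(121.487³/(24·49.568)) = 38.822937
iter 1: u=1.564629  f(a)=+6.433e+00  f'(a)=-3.236e+00  a ← 38.822937 − (+6.433e+00/-3.236e+00) = 40.811036
iter 2: u=1.488409  f(a)=+5.272e-01  f'(a)=-2.725e+00  a ← 40.811036 − (+5.272e-01/-2.725e+00) = 41.004474
iter 3: u=1.481387  f(a)=+4.239e-03  f'(a)=-2.682e+00  a ← 41.004474 − (+4.239e-03/-2.682e+00) = 41.006055
iter 4: u=1.481330  f(a)=+2.789e-07  f'(a)=-2.681e+00  a ← 41.006055 − (+2.789e-07/-2.681e+00) = 41.006055
iter 5: u=1.481330  f(a)=+0.000e+00  f'(a)=-2.681e+00  a ← 41.006055 − (+0.000e+00/-2.681e+00) = 41.006055
converged: |Δa| < 1e-12 after 5 iterations
sag = a·(cosh(S/(2a)) − 1) = 41.006055·(cosh(1.481330) − 1) = 53.843562
T_max/T_min = cosh(S/(2a)) = 2.313064

a=41.006 sag=53.844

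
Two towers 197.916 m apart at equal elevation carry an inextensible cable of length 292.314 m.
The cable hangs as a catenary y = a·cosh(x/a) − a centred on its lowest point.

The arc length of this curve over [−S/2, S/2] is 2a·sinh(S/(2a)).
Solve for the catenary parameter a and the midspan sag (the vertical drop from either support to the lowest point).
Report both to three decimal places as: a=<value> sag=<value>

a=62.294 sag=96.585

seed: a₀ = √(S³/(24(L−S))) = √(197.916³/(24·94.398)) = 58.497101
iter 1: u=1.691674  f(a)=+1.447e+01  f'(a)=-4.251e+00  a ← 58.497101 − (+1.447e+01/-4.251e+00) = 61.900155
iter 2: u=1.598671  f(a)=+1.358e+00  f'(a)=-3.487e+00  a ← 61.900155 − (+1.358e+00/-3.487e+00) = 62.289733
iter 3: u=1.588673  f(a)=+1.472e-02  f'(a)=-3.411e+00  a ← 62.289733 − (+1.472e-02/-3.411e+00) = 62.294047
iter 4: u=1.588563  f(a)=+1.770e-06  f'(a)=-3.411e+00  a ← 62.294047 − (+1.770e-06/-3.411e+00) = 62.294048
iter 5: u=1.588563  f(a)=+5.684e-14  f'(a)=-3.411e+00  a ← 62.294048 − (+5.684e-14/-3.411e+00) = 62.294048
converged: |Δa| < 1e-12 after 5 iterations
sag = a·(cosh(S/(2a)) − 1) = 62.294048·(cosh(1.588563) − 1) = 96.584576
T_max/T_min = cosh(S/(2a)) = 2.550462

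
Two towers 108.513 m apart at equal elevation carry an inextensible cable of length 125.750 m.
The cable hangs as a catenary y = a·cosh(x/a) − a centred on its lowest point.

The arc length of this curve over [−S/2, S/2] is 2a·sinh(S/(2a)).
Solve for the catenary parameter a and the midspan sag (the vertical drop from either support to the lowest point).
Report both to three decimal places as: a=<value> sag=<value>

a=56.854 sag=27.914

seed: a₀ = √(S³/(24(L−S))) = √(108.513³/(24·17.237)) = 55.575860
iter 1: u=0.976260  f(a)=+8.403e-01  f'(a)=-6.815e-01  a ← 55.575860 − (+8.403e-01/-6.815e-01) = 56.808929
iter 2: u=0.955070  f(a)=+2.878e-02  f'(a)=-6.355e-01  a ← 56.808929 − (+2.878e-02/-6.355e-01) = 56.854215
iter 3: u=0.954309  f(a)=+3.641e-05  f'(a)=-6.339e-01  a ← 56.854215 − (+3.641e-05/-6.339e-01) = 56.854272
iter 4: u=0.954308  f(a)=+5.846e-11  f'(a)=-6.339e-01  a ← 56.854272 − (+5.846e-11/-6.339e-01) = 56.854272
iter 5: u=0.954308  f(a)=-2.842e-14  f'(a)=-6.339e-01  a ← 56.854272 − (-2.842e-14/-6.339e-01) = 56.854272
converged: |Δa| < 1e-12 after 5 iterations
sag = a·(cosh(S/(2a)) − 1) = 56.854272·(cosh(0.954308) − 1) = 27.914082
T_max/T_min = cosh(S/(2a)) = 1.490976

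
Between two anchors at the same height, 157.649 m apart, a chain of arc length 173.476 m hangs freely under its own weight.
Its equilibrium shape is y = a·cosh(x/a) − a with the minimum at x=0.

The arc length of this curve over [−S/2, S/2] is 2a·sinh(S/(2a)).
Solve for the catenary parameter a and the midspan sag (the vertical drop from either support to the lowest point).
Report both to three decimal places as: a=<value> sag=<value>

a=103.057 sag=31.643

seed: a₀ = √(S³/(24(L−S))) = √(157.649³/(24·15.827)) = 101.562155
iter 1: u=0.776121  f(a)=+4.836e-01  f'(a)=-3.309e-01  a ← 101.562155 − (+4.836e-01/-3.309e-01) = 103.023752
iter 2: u=0.765110  f(a)=+1.064e-02  f'(a)=-3.164e-01  a ← 103.023752 − (+1.064e-02/-3.164e-01) = 103.057365
iter 3: u=0.764860  f(a)=+5.403e-06  f'(a)=-3.161e-01  a ← 103.057365 − (+5.403e-06/-3.161e-01) = 103.057382
iter 4: u=0.764860  f(a)=+1.393e-12  f'(a)=-3.161e-01  a ← 103.057382 − (+1.393e-12/-3.161e-01) = 103.057382
converged: |Δa| < 1e-12 after 4 iterations
sag = a·(cosh(S/(2a)) − 1) = 103.057382·(cosh(0.764860) − 1) = 31.643415
T_max/T_min = cosh(S/(2a)) = 1.307047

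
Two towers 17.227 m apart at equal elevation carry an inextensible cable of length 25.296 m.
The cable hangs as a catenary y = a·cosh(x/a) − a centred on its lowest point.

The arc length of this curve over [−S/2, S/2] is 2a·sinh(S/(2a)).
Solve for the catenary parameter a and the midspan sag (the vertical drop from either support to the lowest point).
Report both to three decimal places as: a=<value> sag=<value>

a=5.466 sag=8.313

seed: a₀ = √(S³/(24(L−S))) = √(17.227³/(24·8.069)) = 5.138058
iter 1: u=1.676412  f(a)=+1.213e+00  f'(a)=-4.117e+00  a ← 5.138058 − (+1.213e+00/-4.117e+00) = 5.432633
iter 2: u=1.585511  f(a)=+1.121e-01  f'(a)=-3.388e+00  a ← 5.432633 − (+1.121e-01/-3.388e+00) = 5.465725
iter 3: u=1.575912  f(a)=+1.174e-03  f'(a)=-3.317e+00  a ← 5.465725 − (+1.174e-03/-3.317e+00) = 5.466079
iter 4: u=1.575810  f(a)=+1.316e-07  f'(a)=-3.317e+00  a ← 5.466079 − (+1.316e-07/-3.317e+00) = 5.466079
iter 5: u=1.575810  f(a)=-3.553e-15  f'(a)=-3.317e+00  a ← 5.466079 − (-3.553e-15/-3.317e+00) = 5.466079
converged: |Δa| < 1e-12 after 5 iterations
sag = a·(cosh(S/(2a)) − 1) = 5.466079·(cosh(1.575810) − 1) = 8.312525
T_max/T_min = cosh(S/(2a)) = 2.520747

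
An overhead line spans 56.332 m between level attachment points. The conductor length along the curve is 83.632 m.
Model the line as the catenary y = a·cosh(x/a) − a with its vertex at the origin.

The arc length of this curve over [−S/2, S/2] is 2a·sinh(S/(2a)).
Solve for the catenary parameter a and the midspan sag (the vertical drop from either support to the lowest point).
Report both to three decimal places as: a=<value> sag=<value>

a=17.605 sag=27.766

seed: a₀ = √(S³/(24(L−S))) = √(56.332³/(24·27.300)) = 16.517557
iter 1: u=1.705216  f(a)=+4.255e+00  f'(a)=-4.372e+00  a ← 16.517557 − (+4.255e+00/-4.372e+00) = 17.490831
iter 2: u=1.610329  f(a)=+4.051e-01  f'(a)=-3.576e+00  a ← 17.490831 − (+4.051e-01/-3.576e+00) = 17.604117
iter 3: u=1.599967  f(a)=+4.525e-03  f'(a)=-3.496e+00  a ← 17.604117 − (+4.525e-03/-3.496e+00) = 17.605411
iter 4: u=1.599849  f(a)=+5.784e-07  f'(a)=-3.496e+00  a ← 17.605411 − (+5.784e-07/-3.496e+00) = 17.605411
iter 5: u=1.599849  f(a)=+1.421e-14  f'(a)=-3.496e+00  a ← 17.605411 − (+1.421e-14/-3.496e+00) = 17.605411
converged: |Δa| < 1e-12 after 5 iterations
sag = a·(cosh(S/(2a)) − 1) = 17.605411·(cosh(1.599849) − 1) = 27.765597
T_max/T_min = cosh(S/(2a)) = 2.577106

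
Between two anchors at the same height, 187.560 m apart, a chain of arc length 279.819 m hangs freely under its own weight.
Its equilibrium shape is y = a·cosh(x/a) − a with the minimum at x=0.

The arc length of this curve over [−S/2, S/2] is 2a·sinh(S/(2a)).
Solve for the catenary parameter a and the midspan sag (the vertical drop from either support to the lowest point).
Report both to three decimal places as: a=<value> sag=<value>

a=58.233 sag=93.312

seed: a₀ = √(S³/(24(L−S))) = √(187.560³/(24·92.259)) = 54.588397
iter 1: u=1.717947  f(a)=+1.461e+01  f'(a)=-4.489e+00  a ← 54.588397 − (+1.461e+01/-4.489e+00) = 57.843420
iter 2: u=1.621273  f(a)=+1.409e+00  f'(a)=-3.661e+00  a ← 57.843420 − (+1.409e+00/-3.661e+00) = 58.228215
iter 3: u=1.610559  f(a)=+1.619e-02  f'(a)=-3.578e+00  a ← 58.228215 − (+1.619e-02/-3.578e+00) = 58.232739
iter 4: u=1.610434  f(a)=+2.191e-06  f'(a)=-3.577e+00  a ← 58.232739 − (+2.191e-06/-3.577e+00) = 58.232739
iter 5: u=1.610434  f(a)=+0.000e+00  f'(a)=-3.577e+00  a ← 58.232739 − (+0.000e+00/-3.577e+00) = 58.232739
converged: |Δa| < 1e-12 after 5 iterations
sag = a·(cosh(S/(2a)) − 1) = 58.232739·(cosh(1.610434) − 1) = 93.311710
T_max/T_min = cosh(S/(2a)) = 2.602393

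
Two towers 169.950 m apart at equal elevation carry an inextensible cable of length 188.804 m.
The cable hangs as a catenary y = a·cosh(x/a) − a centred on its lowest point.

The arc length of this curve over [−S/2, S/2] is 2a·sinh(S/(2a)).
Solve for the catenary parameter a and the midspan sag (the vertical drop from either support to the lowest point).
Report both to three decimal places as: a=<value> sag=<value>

a=105.844 sag=35.982

seed: a₀ = √(S³/(24(L−S))) = √(169.950³/(24·18.854)) = 104.153623
iter 1: u=0.815862  f(a)=+6.375e-01  f'(a)=-3.867e-01  a ← 104.153623 − (+6.375e-01/-3.867e-01) = 105.802170
iter 2: u=0.803150  f(a)=+1.545e-02  f'(a)=-3.682e-01  a ← 105.802170 − (+1.545e-02/-3.682e-01) = 105.844138
iter 3: u=0.802831  f(a)=+9.577e-06  f'(a)=-3.677e-01  a ← 105.844138 − (+9.577e-06/-3.677e-01) = 105.844164
iter 4: u=0.802831  f(a)=+3.666e-12  f'(a)=-3.677e-01  a ← 105.844164 − (+3.666e-12/-3.677e-01) = 105.844164
converged: |Δa| < 1e-12 after 4 iterations
sag = a·(cosh(S/(2a)) − 1) = 105.844164·(cosh(0.802831) − 1) = 35.982225
T_max/T_min = cosh(S/(2a)) = 1.339955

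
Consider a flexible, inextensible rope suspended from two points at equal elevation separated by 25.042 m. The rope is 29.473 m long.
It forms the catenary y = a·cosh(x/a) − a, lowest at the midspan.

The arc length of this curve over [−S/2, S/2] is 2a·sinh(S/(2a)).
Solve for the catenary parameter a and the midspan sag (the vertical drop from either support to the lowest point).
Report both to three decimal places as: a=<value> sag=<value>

a=12.462 sag=6.837

seed: a₀ = √(S³/(24(L−S))) = √(25.042³/(24·4.431)) = 12.151979
iter 1: u=1.030367  f(a)=+2.412e-01  f'(a)=-8.097e-01  a ← 12.151979 − (+2.412e-01/-8.097e-01) = 12.449929
iter 2: u=1.005709  f(a)=+9.157e-03  f'(a)=-7.493e-01  a ← 12.449929 − (+9.157e-03/-7.493e-01) = 12.462151
iter 3: u=1.004722  f(a)=+1.435e-05  f'(a)=-7.469e-01  a ← 12.462151 − (+1.435e-05/-7.469e-01) = 12.462170
iter 4: u=1.004721  f(a)=+3.536e-11  f'(a)=-7.469e-01  a ← 12.462170 − (+3.536e-11/-7.469e-01) = 12.462170
iter 5: u=1.004721  f(a)=+0.000e+00  f'(a)=-7.469e-01  a ← 12.462170 − (+0.000e+00/-7.469e-01) = 12.462170
converged: |Δa| < 1e-12 after 5 iterations
sag = a·(cosh(S/(2a)) − 1) = 12.462170·(cosh(1.004721) − 1) = 6.837315
T_max/T_min = cosh(S/(2a)) = 1.548646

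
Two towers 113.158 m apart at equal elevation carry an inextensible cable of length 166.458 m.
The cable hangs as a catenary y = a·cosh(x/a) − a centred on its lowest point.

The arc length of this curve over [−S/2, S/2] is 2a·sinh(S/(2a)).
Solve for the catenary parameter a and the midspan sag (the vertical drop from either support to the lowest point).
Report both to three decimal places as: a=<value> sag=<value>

a=35.815 sag=54.793

seed: a₀ = √(S³/(24(L−S))) = √(113.158³/(24·53.300)) = 33.655703
iter 1: u=1.681112  f(a)=+8.059e+00  f'(a)=-4.158e+00  a ← 33.655703 − (+8.059e+00/-4.158e+00) = 35.593982
iter 2: u=1.589566  f(a)=+7.486e-01  f'(a)=-3.418e+00  a ← 35.593982 − (+7.486e-01/-3.418e+00) = 35.812997
iter 3: u=1.579845  f(a)=+7.921e-03  f'(a)=-3.346e+00  a ← 35.812997 − (+7.921e-03/-3.346e+00) = 35.815364
iter 4: u=1.579741  f(a)=+9.075e-07  f'(a)=-3.345e+00  a ← 35.815364 − (+9.075e-07/-3.345e+00) = 35.815364
iter 5: u=1.579741  f(a)=+2.842e-14  f'(a)=-3.345e+00  a ← 35.815364 − (+2.842e-14/-3.345e+00) = 35.815364
converged: |Δa| < 1e-12 after 5 iterations
sag = a·(cosh(S/(2a)) − 1) = 35.815364·(cosh(1.579741) − 1) = 54.792620
T_max/T_min = cosh(S/(2a)) = 2.529864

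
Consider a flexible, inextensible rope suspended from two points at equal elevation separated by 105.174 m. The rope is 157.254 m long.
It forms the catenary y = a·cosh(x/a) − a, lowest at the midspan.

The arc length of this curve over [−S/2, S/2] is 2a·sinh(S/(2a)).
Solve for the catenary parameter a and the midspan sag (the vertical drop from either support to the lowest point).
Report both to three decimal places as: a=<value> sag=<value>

a=32.558 sag=52.543

seed: a₀ = √(S³/(24(L−S))) = √(105.174³/(24·52.080)) = 30.508544
iter 1: u=1.723681  f(a)=+8.307e+00  f'(a)=-4.542e+00  a ← 30.508544 − (+8.307e+00/-4.542e+00) = 32.337413
iter 2: u=1.626197  f(a)=+8.056e-01  f'(a)=-3.700e+00  a ← 32.337413 − (+8.056e-01/-3.700e+00) = 32.555121
iter 3: u=1.615322  f(a)=+9.373e-03  f'(a)=-3.615e+00  a ← 32.555121 − (+9.373e-03/-3.615e+00) = 32.557714
iter 4: u=1.615193  f(a)=+1.301e-06  f'(a)=-3.614e+00  a ← 32.557714 − (+1.301e-06/-3.614e+00) = 32.557714
iter 5: u=1.615193  f(a)=+0.000e+00  f'(a)=-3.614e+00  a ← 32.557714 − (+0.000e+00/-3.614e+00) = 32.557714
converged: |Δa| < 1e-12 after 5 iterations
sag = a·(cosh(S/(2a)) − 1) = 32.557714·(cosh(1.615193) − 1) = 52.543460
T_max/T_min = cosh(S/(2a)) = 2.613856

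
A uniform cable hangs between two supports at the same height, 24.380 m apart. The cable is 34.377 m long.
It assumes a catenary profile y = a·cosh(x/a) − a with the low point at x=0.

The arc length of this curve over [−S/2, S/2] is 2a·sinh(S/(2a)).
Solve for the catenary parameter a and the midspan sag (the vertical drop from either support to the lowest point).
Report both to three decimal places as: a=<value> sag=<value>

a=8.211 sag=10.838

seed: a₀ = √(S³/(24(L−S))) = √(24.380³/(24·9.997)) = 7.771594
iter 1: u=1.568533  f(a)=+1.304e+00  f'(a)=-3.264e+00  a ← 7.771594 − (+1.304e+00/-3.264e+00) = 8.171220
iter 2: u=1.491821  f(a)=+1.074e-01  f'(a)=-2.747e+00  a ← 8.171220 − (+1.074e-01/-2.747e+00) = 8.210305
iter 3: u=1.484719  f(a)=+8.715e-04  f'(a)=-2.702e+00  a ← 8.210305 − (+8.715e-04/-2.702e+00) = 8.210628
iter 4: u=1.484661  f(a)=+5.846e-08  f'(a)=-2.702e+00  a ← 8.210628 − (+5.846e-08/-2.702e+00) = 8.210628
iter 5: u=1.484661  f(a)=-7.105e-15  f'(a)=-2.702e+00  a ← 8.210628 − (-7.105e-15/-2.702e+00) = 8.210628
converged: |Δa| < 1e-12 after 5 iterations
sag = a·(cosh(S/(2a)) − 1) = 8.210628·(cosh(1.484661) − 1) = 10.838229
T_max/T_min = cosh(S/(2a)) = 2.320024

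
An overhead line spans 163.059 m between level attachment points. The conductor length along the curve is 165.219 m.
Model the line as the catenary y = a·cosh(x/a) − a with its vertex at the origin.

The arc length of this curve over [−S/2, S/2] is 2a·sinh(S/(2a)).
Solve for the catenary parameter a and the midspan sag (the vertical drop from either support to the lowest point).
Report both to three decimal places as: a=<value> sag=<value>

seed: a₀ = √(S³/(24(L−S))) = √(163.059³/(24·2.160)) = 289.190928
iter 1: u=0.281923  f(a)=+8.600e-03  f'(a)=-1.506e-02  a ← 289.190928 − (+8.600e-03/-1.506e-02) = 289.762090
iter 2: u=0.281367  f(a)=+2.555e-05  f'(a)=-1.497e-02  a ← 289.762090 − (+2.555e-05/-1.497e-02) = 289.763797
iter 3: u=0.281365  f(a)=+2.269e-10  f'(a)=-1.497e-02  a ← 289.763797 − (+2.269e-10/-1.497e-02) = 289.763797
iter 4: u=0.281365  f(a)=-2.842e-14  f'(a)=-1.497e-02  a ← 289.763797 − (-2.842e-14/-1.497e-02) = 289.763797
converged: |Δa| < 1e-12 after 4 iterations
sag = a·(cosh(S/(2a)) − 1) = 289.763797·(cosh(0.281365) − 1) = 11.545658
T_max/T_min = cosh(S/(2a)) = 1.039845

a=289.764 sag=11.546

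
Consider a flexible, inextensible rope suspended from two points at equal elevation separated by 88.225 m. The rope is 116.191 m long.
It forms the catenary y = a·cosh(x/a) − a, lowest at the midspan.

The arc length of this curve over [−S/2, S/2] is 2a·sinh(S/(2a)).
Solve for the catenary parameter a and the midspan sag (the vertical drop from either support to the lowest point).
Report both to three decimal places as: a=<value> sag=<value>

seed: a₀ = √(S³/(24(L−S))) = √(88.225³/(24·27.966)) = 31.986499
iter 1: u=1.379097  f(a)=+2.783e+00  f'(a)=-2.105e+00  a ← 31.986499 − (+2.783e+00/-2.105e+00) = 33.308899
iter 2: u=1.324346  f(a)=+1.819e-01  f'(a)=-1.838e+00  a ← 33.308899 − (+1.819e-01/-1.838e+00) = 33.407882
iter 3: u=1.320422  f(a)=+8.972e-04  f'(a)=-1.820e+00  a ← 33.407882 − (+8.972e-04/-1.820e+00) = 33.408375
iter 4: u=1.320402  f(a)=+2.206e-08  f'(a)=-1.819e+00  a ← 33.408375 − (+2.206e-08/-1.819e+00) = 33.408375
iter 5: u=1.320402  f(a)=-2.842e-14  f'(a)=-1.819e+00  a ← 33.408375 − (-2.842e-14/-1.819e+00) = 33.408375
converged: |Δa| < 1e-12 after 5 iterations
sag = a·(cosh(S/(2a)) − 1) = 33.408375·(cosh(1.320402) − 1) = 33.608090
T_max/T_min = cosh(S/(2a)) = 2.005978

a=33.408 sag=33.608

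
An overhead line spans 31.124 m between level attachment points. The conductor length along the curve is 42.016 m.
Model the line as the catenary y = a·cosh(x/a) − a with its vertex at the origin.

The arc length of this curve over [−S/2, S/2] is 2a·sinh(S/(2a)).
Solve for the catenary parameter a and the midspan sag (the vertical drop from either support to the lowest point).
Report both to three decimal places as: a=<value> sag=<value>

seed: a₀ = √(S³/(24(L−S))) = √(31.124³/(24·10.892)) = 10.739490
iter 1: u=1.449045  f(a)=+1.202e+00  f'(a)=-2.488e+00  a ← 10.739490 − (+1.202e+00/-2.488e+00) = 11.222855
iter 2: u=1.386635  f(a)=+8.594e-02  f'(a)=-2.144e+00  a ← 11.222855 − (+8.594e-02/-2.144e+00) = 11.262948
iter 3: u=1.381699  f(a)=+5.138e-04  f'(a)=-2.118e+00  a ← 11.262948 − (+5.138e-04/-2.118e+00) = 11.263191
iter 4: u=1.381669  f(a)=+1.860e-08  f'(a)=-2.118e+00  a ← 11.263191 − (+1.860e-08/-2.118e+00) = 11.263191
iter 5: u=1.381669  f(a)=+0.000e+00  f'(a)=-2.118e+00  a ← 11.263191 − (+0.000e+00/-2.118e+00) = 11.263191
converged: |Δa| < 1e-12 after 5 iterations
sag = a·(cosh(S/(2a)) − 1) = 11.263191·(cosh(1.381669) − 1) = 12.573661
T_max/T_min = cosh(S/(2a)) = 2.116350

a=11.263 sag=12.574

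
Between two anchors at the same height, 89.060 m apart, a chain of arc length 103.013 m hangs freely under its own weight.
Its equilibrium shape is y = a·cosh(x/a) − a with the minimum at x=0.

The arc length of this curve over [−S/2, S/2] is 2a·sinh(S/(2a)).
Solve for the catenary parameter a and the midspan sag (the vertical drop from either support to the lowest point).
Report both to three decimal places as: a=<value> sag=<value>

a=46.971 sag=22.737

seed: a₀ = √(S³/(24(L−S))) = √(89.060³/(24·13.953)) = 45.928749
iter 1: u=0.969545  f(a)=+6.707e-01  f'(a)=-6.667e-01  a ← 45.928749 − (+6.707e-01/-6.667e-01) = 46.934772
iter 2: u=0.948764  f(a)=+2.267e-02  f'(a)=-6.223e-01  a ← 46.934772 − (+2.267e-02/-6.223e-01) = 46.971201
iter 3: u=0.948028  f(a)=+2.791e-05  f'(a)=-6.207e-01  a ← 46.971201 − (+2.791e-05/-6.207e-01) = 46.971246
iter 4: u=0.948027  f(a)=+4.242e-11  f'(a)=-6.207e-01  a ← 46.971246 − (+4.242e-11/-6.207e-01) = 46.971246
iter 5: u=0.948027  f(a)=-1.421e-14  f'(a)=-6.207e-01  a ← 46.971246 − (-1.421e-14/-6.207e-01) = 46.971246
converged: |Δa| < 1e-12 after 5 iterations
sag = a·(cosh(S/(2a)) − 1) = 46.971246·(cosh(0.948027) − 1) = 22.736842
T_max/T_min = cosh(S/(2a)) = 1.484059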